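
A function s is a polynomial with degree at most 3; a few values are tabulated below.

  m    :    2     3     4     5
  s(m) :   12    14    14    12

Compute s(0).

2

First differences: 2, 0, -2. Second differences: -2, -2.
Level-2 differences are constant, so s has degree 2.
Fitting a degree-2 polynomial gives s(m) = -m² + 7m + 2.
Then s(0) = 2.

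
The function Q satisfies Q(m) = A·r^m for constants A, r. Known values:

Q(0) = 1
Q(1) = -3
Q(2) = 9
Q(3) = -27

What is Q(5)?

Consecutive ratio: -3/1 = -3, and 9/(-3) = -3, so r = -3.
Then A·(-3)^0 = 1 gives A = 1, and Q(m) = 1·(-3)^m.
Q(5) = 1·(-3)^5 = -243.

-243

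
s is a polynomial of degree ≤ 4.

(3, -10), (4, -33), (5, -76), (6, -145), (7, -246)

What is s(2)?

-1

First differences: -23, -43, -69, -101. Second differences: -20, -26, -32. Third differences: -6, -6.
Level-3 differences are constant, so s has degree 3.
Fitting a degree-3 polynomial gives s(t) = -t³ + 2t² - 1.
Then s(2) = -1.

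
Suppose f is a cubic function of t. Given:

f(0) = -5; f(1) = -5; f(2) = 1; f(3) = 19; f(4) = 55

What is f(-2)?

First differences: 0, 6, 18, 36. Second differences: 6, 12, 18. Third differences: 6, 6.
Level-3 differences are constant, so f has degree 3.
Fitting a degree-3 polynomial gives f(t) = t³ - t - 5.
Then f(-2) = -11.

-11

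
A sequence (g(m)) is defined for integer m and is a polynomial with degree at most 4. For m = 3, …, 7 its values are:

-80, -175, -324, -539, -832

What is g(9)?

First differences: -95, -149, -215, -293. Second differences: -54, -66, -78. Third differences: -12, -12.
Level-3 differences are constant, so g has degree 3.
Fitting a degree-3 polynomial gives g(m) = -2m³ - 3m² + 1.
Then g(9) = -1700.

-1700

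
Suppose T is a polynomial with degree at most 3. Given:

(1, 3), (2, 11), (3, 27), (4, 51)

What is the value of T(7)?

First differences: 8, 16, 24. Second differences: 8, 8.
Level-2 differences are constant, so T has degree 2.
Fitting a degree-2 polynomial gives T(k) = 4k² - 4k + 3.
Then T(7) = 171.

171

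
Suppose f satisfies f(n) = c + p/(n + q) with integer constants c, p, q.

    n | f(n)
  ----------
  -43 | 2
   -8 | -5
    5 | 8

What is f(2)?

(f(n) − c)(n + q) = p for each data point; the three points give a linear system in c and q, then p follows.
Solving: c = 3, q = 3, p = 40, so f(n) = 3 + 40/(n + 3).
Then f(2) = 3 + 40/5 = 11.

11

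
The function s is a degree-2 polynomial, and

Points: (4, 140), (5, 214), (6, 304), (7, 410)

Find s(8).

First differences: 74, 90, 106. Second differences: 16, 16.
Level-2 differences are constant, so s has degree 2.
Fitting a degree-2 polynomial gives s(t) = 8t² + 2t + 4.
Then s(8) = 532.

532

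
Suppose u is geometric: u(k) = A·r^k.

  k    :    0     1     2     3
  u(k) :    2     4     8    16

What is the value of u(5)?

64

Consecutive ratio: 4/2 = 2, and 8/4 = 2, so r = 2.
Then A·2^0 = 2 gives A = 2, and u(k) = 2·2^k.
u(5) = 2·2^5 = 64.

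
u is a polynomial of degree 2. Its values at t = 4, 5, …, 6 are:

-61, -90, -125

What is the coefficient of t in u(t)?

-2

Write u(t) = at² + bt + c; the 3 given values yield a linear system in the 3 coefficients.
Solving, u(t) = -3t² - 2t - 5.
The coefficient of t is -2.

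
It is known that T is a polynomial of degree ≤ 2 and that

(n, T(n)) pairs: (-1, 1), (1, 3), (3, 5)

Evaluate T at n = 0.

2

Write T(n) = an² + bn + c; the 3 given values yield a linear system in the 3 coefficients.
Solving, the leading coefficient vanishes, and T(n) = n + 2.
Then T(0) = 2.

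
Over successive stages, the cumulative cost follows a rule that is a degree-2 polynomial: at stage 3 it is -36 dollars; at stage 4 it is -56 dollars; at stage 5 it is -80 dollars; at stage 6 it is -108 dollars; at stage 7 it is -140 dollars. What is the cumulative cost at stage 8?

Write the value at x as P(x).
First differences: -20, -24, -28, -32. Second differences: -4, -4, -4.
Level-2 differences are constant, so P has degree 2.
Fitting a degree-2 polynomial gives P(x) = -2x² - 6x.
Then P(8) = -176.

-176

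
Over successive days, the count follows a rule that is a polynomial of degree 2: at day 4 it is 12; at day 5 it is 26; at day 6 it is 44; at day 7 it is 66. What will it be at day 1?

Write the value at n as u(n).
Write u(n) = an² + bn + c; the 4 given values yield a linear system in the 3 coefficients.
Solving, u(n) = 2n² - 4n - 4.
Then u(1) = -6.

-6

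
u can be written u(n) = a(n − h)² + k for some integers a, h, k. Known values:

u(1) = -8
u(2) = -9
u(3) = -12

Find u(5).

-24

First differences -1, -3; second difference -2 = 2a, so a = -1.
Expanding, the n-coefficient is −2ah = 2h; matching it to the data gives h = 1, and then k = -8.
So u(n) = -1(n − 1)² − 8.
u(5) = -1·4² − 8 = -24.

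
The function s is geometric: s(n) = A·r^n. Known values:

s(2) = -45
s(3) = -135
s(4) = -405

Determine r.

Consecutive ratio: -135/(-45) = 3, and -405/(-135) = 3, so r = 3.
Then A·3^2 = -45 gives A = -5, and s(n) = -5·3^n.

3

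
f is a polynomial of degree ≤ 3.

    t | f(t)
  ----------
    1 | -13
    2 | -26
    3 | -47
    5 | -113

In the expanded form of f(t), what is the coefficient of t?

-1

Write f(t) = at³ + bt² + ct + d; the 4 given values yield a linear system in the 4 coefficients.
Solving, the leading coefficient vanishes, and f(t) = -4t² - t - 8.
The coefficient of t is -1.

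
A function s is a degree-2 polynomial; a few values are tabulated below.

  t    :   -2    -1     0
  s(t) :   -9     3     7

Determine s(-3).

-29

Write s(t) = at² + bt + c; the 3 given values yield a linear system in the 3 coefficients.
Solving, s(t) = -4t² + 7.
Then s(-3) = -29.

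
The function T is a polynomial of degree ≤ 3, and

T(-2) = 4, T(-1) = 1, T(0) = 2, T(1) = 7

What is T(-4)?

First differences: -3, 1, 5. Second differences: 4, 4.
Level-2 differences are constant, so T has degree 2.
Fitting a degree-2 polynomial gives T(m) = 2m² + 3m + 2.
Then T(-4) = 22.

22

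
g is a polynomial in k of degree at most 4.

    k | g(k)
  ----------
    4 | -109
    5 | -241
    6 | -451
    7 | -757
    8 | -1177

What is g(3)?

First differences: -132, -210, -306, -420. Second differences: -78, -96, -114. Third differences: -18, -18.
Level-3 differences are constant, so g has degree 3.
Fitting a degree-3 polynomial gives g(k) = -3k³ + 6k² - 3k - 1.
Then g(3) = -37.

-37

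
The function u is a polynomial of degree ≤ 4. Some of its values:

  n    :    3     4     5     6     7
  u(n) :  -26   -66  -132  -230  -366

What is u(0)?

-2

Write u(n) = an^4 + bn³ + cn² + dn + e; the 5 given values yield a linear system in the 5 coefficients.
Solving, the leading coefficient vanishes, and u(n) = -n³ - n² + 4n - 2.
Then u(0) = -2.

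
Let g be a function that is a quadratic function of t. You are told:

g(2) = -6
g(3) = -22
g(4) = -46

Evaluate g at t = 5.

-78

Write g(t) = at² + bt + c; the 3 given values yield a linear system in the 3 coefficients.
Solving, g(t) = -4t² + 4t + 2.
Then g(5) = -78.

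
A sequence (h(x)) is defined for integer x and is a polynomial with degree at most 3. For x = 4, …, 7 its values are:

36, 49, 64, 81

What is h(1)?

First differences: 13, 15, 17. Second differences: 2, 2.
Level-2 differences are constant, so h has degree 2.
Fitting a degree-2 polynomial gives h(x) = x² + 4x + 4.
Then h(1) = 9.

9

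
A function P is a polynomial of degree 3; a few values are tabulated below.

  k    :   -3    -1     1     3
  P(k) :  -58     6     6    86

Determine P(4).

Write P(k) = ak³ + bk² + ck + d; the 4 given values yield a linear system in the 4 coefficients.
Solving, P(k) = 3k³ + k² - 3k + 5.
Then P(4) = 201.

201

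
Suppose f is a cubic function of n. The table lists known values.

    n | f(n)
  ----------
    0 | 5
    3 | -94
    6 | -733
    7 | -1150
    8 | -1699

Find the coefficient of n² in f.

-3

Write f(n) = an³ + bn² + cn + d; the 5 given values yield a linear system in the 4 coefficients.
Solving, f(n) = -3n³ - 3n² + 3n + 5.
The coefficient of n² is -3.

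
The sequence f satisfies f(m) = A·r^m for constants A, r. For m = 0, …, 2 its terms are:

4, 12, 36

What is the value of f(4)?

324

Consecutive ratio: 12/4 = 3, and 36/12 = 3, so r = 3.
Then A·3^0 = 4 gives A = 4, and f(m) = 4·3^m.
f(4) = 4·3^4 = 324.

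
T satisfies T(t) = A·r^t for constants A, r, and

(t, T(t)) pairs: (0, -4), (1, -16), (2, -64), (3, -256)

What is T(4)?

Consecutive ratio: -16/(-4) = 4, and -64/(-16) = 4, so r = 4.
Then A·4^0 = -4 gives A = -4, and T(t) = -4·4^t.
T(4) = -4·4^4 = -1024.

-1024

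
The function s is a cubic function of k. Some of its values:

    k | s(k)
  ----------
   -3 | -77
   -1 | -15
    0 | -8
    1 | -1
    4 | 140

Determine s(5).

267

Write s(k) = ak³ + bk² + ck + d; the 5 given values yield a linear system in the 4 coefficients.
Solving, s(k) = 2k³ + 5k - 8.
Then s(5) = 267.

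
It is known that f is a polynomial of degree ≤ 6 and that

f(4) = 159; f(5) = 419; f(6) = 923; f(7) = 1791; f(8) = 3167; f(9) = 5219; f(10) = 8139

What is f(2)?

First differences: 260, 504, 868, 1376, 2052, 2920. Second differences: 244, 364, 508, 676, 868. Third differences: 120, 144, 168, 192. Fourth differences: 24, 24, 24.
Level-4 differences are constant, so f has degree 4.
Fitting a degree-4 polynomial gives f(x) = x^4 - 2x³ + x² + 4x - 1.
Then f(2) = 11.

11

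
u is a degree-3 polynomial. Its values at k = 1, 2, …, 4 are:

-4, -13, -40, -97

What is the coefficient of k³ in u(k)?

Write u(k) = ak³ + bk² + ck + d; the 4 given values yield a linear system in the 4 coefficients.
Solving, u(k) = -2k³ + 3k² - 4k - 1.
The coefficient of k³ is -2.

-2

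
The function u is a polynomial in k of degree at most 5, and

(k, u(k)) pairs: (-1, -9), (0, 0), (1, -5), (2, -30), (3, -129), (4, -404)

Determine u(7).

First differences: 9, -5, -25, -99, -275. Second differences: -14, -20, -74, -176. Third differences: -6, -54, -102. Fourth differences: -48, -48.
Level-4 differences are constant, so u has degree 4.
Fitting a degree-4 polynomial gives u(k) = -2k^4 + 3k³ - 5k² - k.
Then u(7) = -4025.

-4025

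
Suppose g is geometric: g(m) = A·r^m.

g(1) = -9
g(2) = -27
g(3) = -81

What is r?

3

Consecutive ratio: -27/(-9) = 3, and -81/(-27) = 3, so r = 3.
Then A·3^1 = -9 gives A = -3, and g(m) = -3·3^m.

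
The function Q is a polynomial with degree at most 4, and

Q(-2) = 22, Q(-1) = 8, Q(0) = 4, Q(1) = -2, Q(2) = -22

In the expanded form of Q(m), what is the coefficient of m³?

-2

Write Q(m) = am^4 + bm³ + cm² + dm + e; the 5 given values yield a linear system in the 5 coefficients.
Solving, the leading coefficient vanishes, and Q(m) = -2m³ - m² - 3m + 4.
The coefficient of m³ is -2.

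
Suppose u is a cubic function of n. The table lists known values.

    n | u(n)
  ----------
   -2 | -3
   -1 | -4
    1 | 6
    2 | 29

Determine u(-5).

Write u(n) = an³ + bn² + cn + d; the 4 given values yield a linear system in the 4 coefficients.
Solving, u(n) = n³ + 4n² + 4n - 3.
Then u(-5) = -48.

-48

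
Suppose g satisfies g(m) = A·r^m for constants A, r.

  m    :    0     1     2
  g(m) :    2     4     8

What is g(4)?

32

Consecutive ratio: 4/2 = 2, and 8/4 = 2, so r = 2.
Then A·2^0 = 2 gives A = 2, and g(m) = 2·2^m.
g(4) = 2·2^4 = 32.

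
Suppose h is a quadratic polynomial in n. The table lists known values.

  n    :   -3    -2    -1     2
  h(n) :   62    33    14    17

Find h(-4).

101

Write h(n) = an² + bn + c; the 4 given values yield a linear system in the 3 coefficients.
Solving, h(n) = 5n² - 4n + 5.
Then h(-4) = 101.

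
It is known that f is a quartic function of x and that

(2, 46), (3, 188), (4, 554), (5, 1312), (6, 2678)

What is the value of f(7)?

Write f(x) = ax^4 + bx³ + cx² + dx + e; the 5 given values yield a linear system in the 5 coefficients.
Solving, f(x) = 2x^4 + 2x² + 2x + 2.
Then f(7) = 4916.

4916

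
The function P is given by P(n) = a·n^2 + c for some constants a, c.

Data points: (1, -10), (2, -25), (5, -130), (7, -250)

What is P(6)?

-185

From P(1) = -10 and P(2) = -25: 1a + c = -10 and 4a + c = -25.
Subtracting: 3a = -15, so a = -5; then c = -10 − (-5)·1 = -5.
So P(n) = -5n² − 5, and P(6) = -185.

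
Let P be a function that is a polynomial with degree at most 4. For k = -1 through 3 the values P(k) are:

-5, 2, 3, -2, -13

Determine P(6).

First differences: 7, 1, -5, -11. Second differences: -6, -6, -6.
Level-2 differences are constant, so P has degree 2.
Fitting a degree-2 polynomial gives P(k) = -3k² + 4k + 2.
Then P(6) = -82.

-82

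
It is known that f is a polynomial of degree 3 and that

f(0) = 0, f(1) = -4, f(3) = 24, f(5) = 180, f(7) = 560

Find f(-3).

-60

Write f(x) = ax³ + bx² + cx + d; the 5 given values yield a linear system in the 4 coefficients.
Solving, f(x) = 2x³ - 2x² - 4x.
Then f(-3) = -60.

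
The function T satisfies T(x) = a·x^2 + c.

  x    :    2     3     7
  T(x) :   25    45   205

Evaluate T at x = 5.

From T(2) = 25 and T(3) = 45: 4a + c = 25 and 9a + c = 45.
Subtracting: 5a = 20, so a = 4; then c = 25 − 4·4 = 9.
So T(x) = 4x² + 9, and T(5) = 109.

109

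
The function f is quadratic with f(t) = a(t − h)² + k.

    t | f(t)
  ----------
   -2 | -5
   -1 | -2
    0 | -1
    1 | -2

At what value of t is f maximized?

First differences 3, 1, -1; second difference -2 = 2a, so a = -1.
Expanding, the t-coefficient is −2ah = 2h; matching it to the data gives h = 0, and then k = -1.
So f(t) = -1(t + 0)² − 1.
Hence h = 0.

0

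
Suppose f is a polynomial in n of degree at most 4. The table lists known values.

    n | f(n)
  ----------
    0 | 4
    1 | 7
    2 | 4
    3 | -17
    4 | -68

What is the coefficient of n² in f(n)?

3

First differences: 3, -3, -21, -51. Second differences: -6, -18, -30. Third differences: -12, -12.
Level-3 differences are constant, so f has degree 3.
Fitting a degree-3 polynomial gives f(n) = -2n³ + 3n² + 2n + 4.
The coefficient of n² is 3.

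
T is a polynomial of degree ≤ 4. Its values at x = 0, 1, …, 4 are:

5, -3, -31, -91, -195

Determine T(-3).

Write T(x) = ax^4 + bx³ + cx² + dx + e; the 5 given values yield a linear system in the 5 coefficients.
Solving, the leading coefficient vanishes, and T(x) = -2x³ - 4x² - 2x + 5.
Then T(-3) = 29.

29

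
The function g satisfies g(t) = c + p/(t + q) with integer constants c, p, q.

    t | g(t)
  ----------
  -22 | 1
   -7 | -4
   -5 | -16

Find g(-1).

8

(g(t) − c)(t + q) = p for each data point; the three points give a linear system in c and q, then p follows.
Solving: c = 2, q = 4, p = 18, so g(t) = 2 + 18/(t + 4).
Then g(-1) = 2 + 18/3 = 8.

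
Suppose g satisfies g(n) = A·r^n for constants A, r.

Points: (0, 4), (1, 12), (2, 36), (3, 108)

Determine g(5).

972

Consecutive ratio: 12/4 = 3, and 36/12 = 3, so r = 3.
Then A·3^0 = 4 gives A = 4, and g(n) = 4·3^n.
g(5) = 4·3^5 = 972.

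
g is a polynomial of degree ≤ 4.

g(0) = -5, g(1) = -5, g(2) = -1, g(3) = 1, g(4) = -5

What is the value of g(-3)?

First differences: 0, 4, 2, -6. Second differences: 4, -2, -8. Third differences: -6, -6.
Level-3 differences are constant, so g has degree 3.
Fitting a degree-3 polynomial gives g(x) = -x³ + 5x² - 4x - 5.
Then g(-3) = 79.

79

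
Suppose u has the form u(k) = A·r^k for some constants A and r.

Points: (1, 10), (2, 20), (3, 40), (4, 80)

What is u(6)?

320

Consecutive ratio: 20/10 = 2, and 40/20 = 2, so r = 2.
Then A·2^1 = 10 gives A = 5, and u(k) = 5·2^k.
u(6) = 5·2^6 = 320.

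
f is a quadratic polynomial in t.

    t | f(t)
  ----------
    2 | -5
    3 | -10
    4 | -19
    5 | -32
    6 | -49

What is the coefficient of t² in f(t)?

-2

Write f(t) = at² + bt + c; the 5 given values yield a linear system in the 3 coefficients.
Solving, f(t) = -2t² + 5t - 7.
The coefficient of t² is -2.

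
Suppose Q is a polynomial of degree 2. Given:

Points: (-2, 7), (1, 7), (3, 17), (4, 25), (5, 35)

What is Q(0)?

5

Write Q(x) = ax² + bx + c; the 5 given values yield a linear system in the 3 coefficients.
Solving, Q(x) = x² + x + 5.
Then Q(0) = 5.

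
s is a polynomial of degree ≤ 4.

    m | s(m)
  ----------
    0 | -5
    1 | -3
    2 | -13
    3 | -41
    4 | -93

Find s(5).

Write s(m) = am^4 + bm³ + cm² + dm + e; the 5 given values yield a linear system in the 5 coefficients.
Solving, the leading coefficient vanishes, and s(m) = -m³ - 3m² + 6m - 5.
Then s(5) = -175.

-175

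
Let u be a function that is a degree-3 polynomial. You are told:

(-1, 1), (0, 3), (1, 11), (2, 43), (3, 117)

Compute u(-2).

First differences: 2, 8, 32, 74. Second differences: 6, 24, 42. Third differences: 18, 18.
Level-3 differences are constant, so u has degree 3.
Fitting a degree-3 polynomial gives u(k) = 3k³ + 3k² + 2k + 3.
Then u(-2) = -13.

-13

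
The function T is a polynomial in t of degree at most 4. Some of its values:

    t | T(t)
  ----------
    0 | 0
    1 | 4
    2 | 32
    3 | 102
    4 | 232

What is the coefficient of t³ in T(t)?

First differences: 4, 28, 70, 130. Second differences: 24, 42, 60. Third differences: 18, 18.
Level-3 differences are constant, so T has degree 3.
Fitting a degree-3 polynomial gives T(t) = 3t³ + 3t² - 2t.
The coefficient of t³ is 3.

3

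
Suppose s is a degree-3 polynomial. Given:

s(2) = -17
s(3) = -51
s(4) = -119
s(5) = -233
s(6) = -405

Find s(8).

First differences: -34, -68, -114, -172. Second differences: -34, -46, -58. Third differences: -12, -12.
Level-3 differences are constant, so s has degree 3.
Fitting a degree-3 polynomial gives s(x) = -2x³ + x² - x - 3.
Then s(8) = -971.

-971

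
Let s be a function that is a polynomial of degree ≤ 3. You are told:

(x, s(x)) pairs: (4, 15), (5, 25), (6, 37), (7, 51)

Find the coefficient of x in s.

1

First differences: 10, 12, 14. Second differences: 2, 2.
Level-2 differences are constant, so s has degree 2.
Fitting a degree-2 polynomial gives s(x) = x² + x - 5.
The coefficient of x is 1.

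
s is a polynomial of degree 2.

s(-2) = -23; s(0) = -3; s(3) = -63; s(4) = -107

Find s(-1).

-7

Write s(k) = ak² + bk + c; the 4 given values yield a linear system in the 3 coefficients.
Solving, s(k) = -6k² - 2k - 3.
Then s(-1) = -7.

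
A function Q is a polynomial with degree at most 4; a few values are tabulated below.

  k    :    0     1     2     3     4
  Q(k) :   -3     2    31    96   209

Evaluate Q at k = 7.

Write Q(k) = ak^4 + bk³ + ck² + dk + e; the 5 given values yield a linear system in the 5 coefficients.
Solving, the leading coefficient vanishes, and Q(k) = 2k³ + 6k² - 3k - 3.
Then Q(7) = 956.

956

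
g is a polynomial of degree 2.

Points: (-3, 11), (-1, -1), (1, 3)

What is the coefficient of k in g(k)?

Write g(k) = ak² + bk + c; the 3 given values yield a linear system in the 3 coefficients.
Solving, g(k) = 2k² + 2k - 1.
The coefficient of k is 2.

2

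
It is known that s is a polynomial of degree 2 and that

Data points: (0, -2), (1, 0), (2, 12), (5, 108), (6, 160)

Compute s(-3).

52

Write s(k) = ak² + bk + c; the 5 given values yield a linear system in the 3 coefficients.
Solving, s(k) = 5k² - 3k - 2.
Then s(-3) = 52.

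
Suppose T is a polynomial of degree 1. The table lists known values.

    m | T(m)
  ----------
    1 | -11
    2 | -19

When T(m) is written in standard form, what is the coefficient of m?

Write T(m) = am + b; the 2 given values yield a linear system in the 2 coefficients.
Solving, T(m) = -8m - 3.
The coefficient of m is -8.

-8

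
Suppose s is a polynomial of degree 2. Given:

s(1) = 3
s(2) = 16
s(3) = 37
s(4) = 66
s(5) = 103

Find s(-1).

First differences: 13, 21, 29, 37. Second differences: 8, 8, 8.
Level-2 differences are constant, so s has degree 2.
Fitting a degree-2 polynomial gives s(m) = 4m² + m - 2.
Then s(-1) = 1.

1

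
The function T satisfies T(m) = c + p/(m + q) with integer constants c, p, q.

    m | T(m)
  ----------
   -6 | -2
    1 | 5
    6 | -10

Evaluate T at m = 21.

(T(m) − c)(m + q) = p for each data point; the three points give a linear system in c and q, then p follows.
Solving: c = -4, q = -3, p = -18, so T(m) = -4 − 18/(m − 3).
Then T(21) = -4 − 18/18 = -5.

-5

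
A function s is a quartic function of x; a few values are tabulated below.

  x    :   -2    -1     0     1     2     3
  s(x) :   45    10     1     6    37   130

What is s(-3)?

First differences: -35, -9, 5, 31, 93. Second differences: 26, 14, 26, 62. Third differences: -12, 12, 36. Fourth differences: 24, 24.
Level-4 differences are constant, so s has degree 4.
Fitting a degree-4 polynomial gives s(x) = x^4 + 6x² - 2x + 1.
Then s(-3) = 142.

142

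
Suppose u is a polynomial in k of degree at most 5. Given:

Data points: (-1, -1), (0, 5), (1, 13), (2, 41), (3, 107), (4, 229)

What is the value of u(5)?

425

First differences: 6, 8, 28, 66, 122. Second differences: 2, 20, 38, 56. Third differences: 18, 18, 18.
Level-3 differences are constant, so u has degree 3.
Fitting a degree-3 polynomial gives u(k) = 3k³ + k² + 4k + 5.
Then u(5) = 425.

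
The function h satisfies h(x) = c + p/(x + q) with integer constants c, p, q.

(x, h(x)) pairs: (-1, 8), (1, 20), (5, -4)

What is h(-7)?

(h(x) − c)(x + q) = p for each data point; the three points give a linear system in c and q, then p follows.
Solving: c = 2, q = -2, p = -18, so h(x) = 2 − 18/(x − 2).
Then h(-7) = 2 − 18/(-9) = 4.

4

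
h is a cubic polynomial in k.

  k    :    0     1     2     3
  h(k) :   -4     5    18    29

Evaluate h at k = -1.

Write h(k) = ak³ + bk² + ck + d; the 4 given values yield a linear system in the 4 coefficients.
Solving, h(k) = -k³ + 5k² + 5k - 4.
Then h(-1) = -3.

-3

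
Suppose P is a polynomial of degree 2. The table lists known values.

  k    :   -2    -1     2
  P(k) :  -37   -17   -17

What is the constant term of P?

Write P(k) = ak² + bk + c; the 3 given values yield a linear system in the 3 coefficients.
Solving, P(k) = -5k² + 5k - 7.
The constant term is P(0) = -7.

-7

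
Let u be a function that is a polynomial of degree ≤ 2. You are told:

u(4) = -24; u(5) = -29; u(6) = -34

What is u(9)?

-49

First differences: -5, -5.
Level-1 differences are constant, so u has degree 1.
Fitting a degree-1 polynomial gives u(n) = -5n - 4.
Then u(9) = -49.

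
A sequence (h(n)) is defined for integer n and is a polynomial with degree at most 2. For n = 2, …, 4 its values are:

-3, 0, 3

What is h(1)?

First differences: 3, 3.
Level-1 differences are constant, so h has degree 1.
Fitting a degree-1 polynomial gives h(n) = 3n - 9.
Then h(1) = -6.

-6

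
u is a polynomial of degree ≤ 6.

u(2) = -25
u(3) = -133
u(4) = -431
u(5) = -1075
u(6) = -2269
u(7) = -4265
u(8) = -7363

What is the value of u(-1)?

Write u(m) = am^6 + bm^5 + cm^4 + dm³ + em² + pm + q; the 7 given values yield a linear system in the 7 coefficients.
Solving, the top 2 coefficients vanish, and u(m) = -2m^4 + 2m³ - 3m² - m + 5.
Then u(-1) = -1.

-1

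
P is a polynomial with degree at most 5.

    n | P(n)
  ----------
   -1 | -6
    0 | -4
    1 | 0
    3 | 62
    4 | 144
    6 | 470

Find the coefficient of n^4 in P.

Write P(n) = an^5 + bn^4 + cn³ + dn² + en + p; the 6 given values yield a linear system in the 6 coefficients.
Solving, the top 2 coefficients vanish, and P(n) = 2n³ + n² + n - 4.
The coefficient of n^4 is 0.

0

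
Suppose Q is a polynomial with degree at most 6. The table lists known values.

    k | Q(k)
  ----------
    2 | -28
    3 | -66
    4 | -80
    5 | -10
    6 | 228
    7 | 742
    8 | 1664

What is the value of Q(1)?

Write Q(k) = ak^6 + bk^5 + ck^4 + dk³ + ek² + pk + q; the 7 given values yield a linear system in the 7 coefficients.
Solving, the top 2 coefficients vanish, and Q(k) = k^4 - 4k³ - 7k² + 8k.
Then Q(1) = -2.

-2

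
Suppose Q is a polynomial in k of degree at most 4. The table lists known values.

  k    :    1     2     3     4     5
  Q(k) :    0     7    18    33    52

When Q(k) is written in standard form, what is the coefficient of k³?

0

First differences: 7, 11, 15, 19. Second differences: 4, 4, 4.
Level-2 differences are constant, so Q has degree 2.
Fitting a degree-2 polynomial gives Q(k) = 2k² + k - 3.
The coefficient of k³ is 0.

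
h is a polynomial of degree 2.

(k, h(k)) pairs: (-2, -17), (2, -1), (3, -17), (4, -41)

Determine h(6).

-113

Write h(k) = ak² + bk + c; the 4 given values yield a linear system in the 3 coefficients.
Solving, h(k) = -4k² + 4k + 7.
Then h(6) = -113.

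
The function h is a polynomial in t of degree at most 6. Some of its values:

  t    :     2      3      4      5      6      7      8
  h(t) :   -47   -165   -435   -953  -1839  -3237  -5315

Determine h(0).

Write h(t) = at^6 + bt^5 + ct^4 + dt³ + et² + pt + q; the 7 given values yield a linear system in the 7 coefficients.
Solving, the top 2 coefficients vanish, and h(t) = -t^4 - 2t³ - 3t² - 3.
Then h(0) = -3.

-3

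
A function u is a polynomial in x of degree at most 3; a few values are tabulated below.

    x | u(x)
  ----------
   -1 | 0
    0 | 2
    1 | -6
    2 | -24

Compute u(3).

First differences: 2, -8, -18. Second differences: -10, -10.
Level-2 differences are constant, so u has degree 2.
Fitting a degree-2 polynomial gives u(x) = -5x² - 3x + 2.
Then u(3) = -52.

-52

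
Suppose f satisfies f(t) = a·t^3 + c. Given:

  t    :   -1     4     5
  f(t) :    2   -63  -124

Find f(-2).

9

From f(-1) = 2 and f(4) = -63: -1a + c = 2 and 64a + c = -63.
Subtracting: 65a = -65, so a = -1; then c = 2 − (-1)·(-1) = 1.
So f(t) = -1t³ + 1, and f(-2) = 9.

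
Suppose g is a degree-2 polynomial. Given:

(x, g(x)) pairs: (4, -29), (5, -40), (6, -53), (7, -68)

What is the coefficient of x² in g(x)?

-1

First differences: -11, -13, -15. Second differences: -2, -2.
Level-2 differences are constant, so g has degree 2.
Fitting a degree-2 polynomial gives g(x) = -x² - 2x - 5.
The coefficient of x² is -1.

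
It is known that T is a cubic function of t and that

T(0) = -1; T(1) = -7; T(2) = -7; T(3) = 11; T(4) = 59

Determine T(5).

First differences: -6, 0, 18, 48. Second differences: 6, 18, 30. Third differences: 12, 12.
Level-3 differences are constant, so T has degree 3.
Extending the table by one column gives the next first difference 90, so T(5) = 59 + 90 = 149.

149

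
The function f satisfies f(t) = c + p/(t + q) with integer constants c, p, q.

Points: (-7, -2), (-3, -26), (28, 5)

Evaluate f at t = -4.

-11

(f(t) − c)(t + q) = p for each data point; the three points give a linear system in c and q, then p follows.
Solving: c = 4, q = 2, p = 30, so f(t) = 4 + 30/(t + 2).
Then f(-4) = 4 + 30/(-2) = -11.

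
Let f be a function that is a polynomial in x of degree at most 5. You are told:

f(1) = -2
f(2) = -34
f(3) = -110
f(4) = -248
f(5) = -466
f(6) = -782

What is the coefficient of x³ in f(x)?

-3

First differences: -32, -76, -138, -218, -316. Second differences: -44, -62, -80, -98. Third differences: -18, -18, -18.
Level-3 differences are constant, so f has degree 3.
Fitting a degree-3 polynomial gives f(x) = -3x³ - 4x² + x + 4.
The coefficient of x³ is -3.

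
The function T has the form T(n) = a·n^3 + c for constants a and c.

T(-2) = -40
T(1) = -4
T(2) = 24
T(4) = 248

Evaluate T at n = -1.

From T(-2) = -40 and T(1) = -4: -8a + c = -40 and 1a + c = -4.
Subtracting: 9a = 36, so a = 4; then c = -40 − 4·(-8) = -8.
So T(n) = 4n³ − 8, and T(-1) = -12.

-12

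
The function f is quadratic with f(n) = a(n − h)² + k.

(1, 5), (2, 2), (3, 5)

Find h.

First differences -3, 3; second difference 6 = 2a, so a = 3.
Expanding, the n-coefficient is −2ah = -6h; matching it to the data gives h = 2, and then k = 2.
So f(n) = 3(n − 2)² + 2.
Hence h = 2.

2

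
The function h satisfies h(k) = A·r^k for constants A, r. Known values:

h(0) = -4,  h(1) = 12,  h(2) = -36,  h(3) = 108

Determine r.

Consecutive ratio: 12/(-4) = -3, and -36/12 = -3, so r = -3.
Then A·(-3)^0 = -4 gives A = -4, and h(k) = -4·(-3)^k.

-3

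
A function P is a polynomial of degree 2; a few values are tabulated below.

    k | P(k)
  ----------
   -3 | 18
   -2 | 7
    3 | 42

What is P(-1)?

2

Write P(k) = ak² + bk + c; the 3 given values yield a linear system in the 3 coefficients.
Solving, P(k) = 3k² + 4k + 3.
Then P(-1) = 2.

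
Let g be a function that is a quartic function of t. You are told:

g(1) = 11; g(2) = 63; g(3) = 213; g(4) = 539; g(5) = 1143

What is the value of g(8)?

Write g(t) = at^4 + bt³ + ct² + dt + e; the 5 given values yield a linear system in the 5 coefficients.
Solving, g(t) = t^4 + 3t³ + 6t² - 2t + 3.
Then g(8) = 6003.

6003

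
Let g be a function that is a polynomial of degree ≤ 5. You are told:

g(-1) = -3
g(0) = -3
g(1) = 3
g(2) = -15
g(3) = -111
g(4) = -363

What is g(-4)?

First differences: 0, 6, -18, -96, -252. Second differences: 6, -24, -78, -156. Third differences: -30, -54, -78. Fourth differences: -24, -24.
Level-4 differences are constant, so g has degree 4.
Fitting a degree-4 polynomial gives g(x) = -x^4 - 3x³ + 4x² + 6x - 3.
Then g(-4) = -27.

-27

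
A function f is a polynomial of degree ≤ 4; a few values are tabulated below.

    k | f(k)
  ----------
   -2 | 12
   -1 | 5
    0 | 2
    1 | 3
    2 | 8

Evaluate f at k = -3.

Write f(k) = ak^4 + bk³ + ck² + dk + e; the 5 given values yield a linear system in the 5 coefficients.
Solving, the top 2 coefficients vanish, and f(k) = 2k² - k + 2.
Then f(-3) = 23.

23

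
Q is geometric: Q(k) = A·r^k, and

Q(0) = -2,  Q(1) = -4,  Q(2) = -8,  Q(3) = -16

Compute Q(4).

Consecutive ratio: -4/(-2) = 2, and -8/(-4) = 2, so r = 2.
Then A·2^0 = -2 gives A = -2, and Q(k) = -2·2^k.
Q(4) = -2·2^4 = -32.

-32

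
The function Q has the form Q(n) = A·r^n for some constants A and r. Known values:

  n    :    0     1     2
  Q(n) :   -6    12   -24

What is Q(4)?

-96

Consecutive ratio: 12/(-6) = -2, and -24/12 = -2, so r = -2.
Then A·(-2)^0 = -6 gives A = -6, and Q(n) = -6·(-2)^n.
Q(4) = -6·(-2)^4 = -96.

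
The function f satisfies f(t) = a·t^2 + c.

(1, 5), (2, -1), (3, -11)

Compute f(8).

-121

From f(1) = 5 and f(2) = -1: 1a + c = 5 and 4a + c = -1.
Subtracting: 3a = -6, so a = -2; then c = 5 − (-2)·1 = 7.
So f(t) = -2t² + 7, and f(8) = -121.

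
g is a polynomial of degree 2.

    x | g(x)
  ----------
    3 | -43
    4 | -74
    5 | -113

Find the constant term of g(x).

Write g(x) = ax² + bx + c; the 3 given values yield a linear system in the 3 coefficients.
Solving, g(x) = -4x² - 3x + 2.
The constant term is g(0) = 2.

2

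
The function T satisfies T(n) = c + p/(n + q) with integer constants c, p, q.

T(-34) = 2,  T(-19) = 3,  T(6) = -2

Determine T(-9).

7

(T(n) − c)(n + q) = p for each data point; the three points give a linear system in c and q, then p follows.
Solving: c = 1, q = 4, p = -30, so T(n) = 1 − 30/(n + 4).
Then T(-9) = 1 − 30/(-5) = 7.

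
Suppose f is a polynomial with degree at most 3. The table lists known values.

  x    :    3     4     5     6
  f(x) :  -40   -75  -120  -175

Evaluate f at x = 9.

First differences: -35, -45, -55. Second differences: -10, -10.
Level-2 differences are constant, so f has degree 2.
Fitting a degree-2 polynomial gives f(x) = -5x² + 5.
Then f(9) = -400.

-400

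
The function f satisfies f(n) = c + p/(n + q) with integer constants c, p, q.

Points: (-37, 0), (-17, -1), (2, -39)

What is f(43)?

(f(n) − c)(n + q) = p for each data point; the three points give a linear system in c and q, then p follows.
Solving: c = 1, q = -3, p = 40, so f(n) = 1 + 40/(n − 3).
Then f(43) = 1 + 40/40 = 2.

2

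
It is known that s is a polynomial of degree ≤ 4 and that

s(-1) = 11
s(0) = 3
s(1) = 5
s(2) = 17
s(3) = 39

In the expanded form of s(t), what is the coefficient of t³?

0

First differences: -8, 2, 12, 22. Second differences: 10, 10, 10.
Level-2 differences are constant, so s has degree 2.
Fitting a degree-2 polynomial gives s(t) = 5t² - 3t + 3.
The coefficient of t³ is 0.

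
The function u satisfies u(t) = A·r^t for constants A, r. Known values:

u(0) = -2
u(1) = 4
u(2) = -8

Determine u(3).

16

Consecutive ratio: 4/(-2) = -2, and -8/4 = -2, so r = -2.
Then A·(-2)^0 = -2 gives A = -2, and u(t) = -2·(-2)^t.
u(3) = -2·(-2)^3 = 16.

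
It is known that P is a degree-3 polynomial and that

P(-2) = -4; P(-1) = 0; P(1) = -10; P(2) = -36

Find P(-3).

-6

Write P(m) = am³ + bm² + cm + d; the 4 given values yield a linear system in the 4 coefficients.
Solving, P(m) = -m³ - 5m² - 4m.
Then P(-3) = -6.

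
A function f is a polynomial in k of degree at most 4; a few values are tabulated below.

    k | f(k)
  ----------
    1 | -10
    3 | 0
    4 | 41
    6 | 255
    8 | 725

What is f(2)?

-13

Write f(k) = ak^4 + bk³ + ck² + dk + e; the 5 given values yield a linear system in the 5 coefficients.
Solving, the leading coefficient vanishes, and f(k) = 2k³ - 4k² - 5k - 3.
Then f(2) = -13.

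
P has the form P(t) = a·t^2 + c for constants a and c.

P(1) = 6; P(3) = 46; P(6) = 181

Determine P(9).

406

From P(1) = 6 and P(3) = 46: 1a + c = 6 and 9a + c = 46.
Subtracting: 8a = 40, so a = 5; then c = 6 − 5·1 = 1.
So P(t) = 5t² + 1, and P(9) = 406.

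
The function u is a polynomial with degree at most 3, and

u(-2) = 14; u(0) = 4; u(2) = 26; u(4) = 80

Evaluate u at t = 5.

119

Write u(t) = at³ + bt² + ct + d; the 4 given values yield a linear system in the 4 coefficients.
Solving, the leading coefficient vanishes, and u(t) = 4t² + 3t + 4.
Then u(5) = 119.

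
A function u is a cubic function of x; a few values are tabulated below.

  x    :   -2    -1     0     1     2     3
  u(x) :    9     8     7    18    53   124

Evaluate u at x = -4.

-37

First differences: -1, -1, 11, 35, 71. Second differences: 0, 12, 24, 36. Third differences: 12, 12, 12.
Level-3 differences are constant, so u has degree 3.
Fitting a degree-3 polynomial gives u(x) = 2x³ + 6x² + 3x + 7.
Then u(-4) = -37.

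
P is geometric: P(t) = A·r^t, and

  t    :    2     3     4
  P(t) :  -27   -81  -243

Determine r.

Consecutive ratio: -81/(-27) = 3, and -243/(-81) = 3, so r = 3.
Then A·3^2 = -27 gives A = -3, and P(t) = -3·3^t.

3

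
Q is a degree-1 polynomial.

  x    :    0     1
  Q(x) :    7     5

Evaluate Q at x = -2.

11

Write Q(x) = ax + b; the 2 given values yield a linear system in the 2 coefficients.
Solving, Q(x) = -2x + 7.
Then Q(-2) = 11.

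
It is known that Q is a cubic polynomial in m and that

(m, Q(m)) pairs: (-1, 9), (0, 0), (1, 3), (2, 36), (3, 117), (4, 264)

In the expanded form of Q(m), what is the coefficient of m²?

6

Write Q(m) = am³ + bm² + cm + d; the 6 given values yield a linear system in the 4 coefficients.
Solving, Q(m) = 3m³ + 6m² - 6m.
The coefficient of m² is 6.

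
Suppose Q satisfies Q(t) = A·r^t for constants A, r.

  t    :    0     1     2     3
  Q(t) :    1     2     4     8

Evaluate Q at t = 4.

Consecutive ratio: 2/1 = 2, and 4/2 = 2, so r = 2.
Then A·2^0 = 1 gives A = 1, and Q(t) = 1·2^t.
Q(4) = 1·2^4 = 16.

16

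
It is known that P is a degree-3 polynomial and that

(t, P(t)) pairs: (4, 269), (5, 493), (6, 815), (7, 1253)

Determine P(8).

1825

Write P(t) = at³ + bt² + ct + d; the 4 given values yield a linear system in the 4 coefficients.
Solving, P(t) = 3t³ + 4t² + 5t - 7.
Then P(8) = 1825.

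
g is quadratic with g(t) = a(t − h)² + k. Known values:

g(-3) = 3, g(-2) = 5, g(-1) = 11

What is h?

First differences 2, 6; second difference 4 = 2a, so a = 2.
Expanding, the t-coefficient is −2ah = -4h; matching it to the data gives h = -3, and then k = 3.
So g(t) = 2(t + 3)² + 3.
Hence h = -3.

-3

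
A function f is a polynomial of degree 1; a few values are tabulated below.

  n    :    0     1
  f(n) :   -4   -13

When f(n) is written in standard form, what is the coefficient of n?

-9

Write f(n) = an + b; the 2 given values yield a linear system in the 2 coefficients.
Solving, f(n) = -9n - 4.
The coefficient of n is -9.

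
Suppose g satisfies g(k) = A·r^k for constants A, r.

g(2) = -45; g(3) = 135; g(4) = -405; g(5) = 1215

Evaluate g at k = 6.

Consecutive ratio: 135/(-45) = -3, and -405/135 = -3, so r = -3.
Then A·(-3)^2 = -45 gives A = -5, and g(k) = -5·(-3)^k.
g(6) = -5·(-3)^6 = -3645.

-3645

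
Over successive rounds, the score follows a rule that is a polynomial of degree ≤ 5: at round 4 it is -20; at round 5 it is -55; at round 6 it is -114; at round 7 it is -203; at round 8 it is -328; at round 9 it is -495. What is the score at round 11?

Write the value at m as f(m).
First differences: -35, -59, -89, -125, -167. Second differences: -24, -30, -36, -42. Third differences: -6, -6, -6.
Level-3 differences are constant, so f has degree 3.
Fitting a degree-3 polynomial gives f(m) = -m³ + 3m² - m.
Then f(11) = -979.

-979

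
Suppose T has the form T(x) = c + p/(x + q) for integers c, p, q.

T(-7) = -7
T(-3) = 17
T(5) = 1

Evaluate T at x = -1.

5

(T(x) − c)(x + q) = p for each data point; the three points give a linear system in c and q, then p follows.
Solving: c = -1, q = 4, p = 18, so T(x) = -1 + 18/(x + 4).
Then T(-1) = -1 + 18/3 = 5.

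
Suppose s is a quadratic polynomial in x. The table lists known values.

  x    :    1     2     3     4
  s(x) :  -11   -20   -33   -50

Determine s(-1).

First differences: -9, -13, -17. Second differences: -4, -4.
Level-2 differences are constant, so s has degree 2.
Fitting a degree-2 polynomial gives s(x) = -2x² - 3x - 6.
Then s(-1) = -5.

-5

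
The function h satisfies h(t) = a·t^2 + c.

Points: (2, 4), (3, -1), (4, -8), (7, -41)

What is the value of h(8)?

-56

From h(2) = 4 and h(3) = -1: 4a + c = 4 and 9a + c = -1.
Subtracting: 5a = -5, so a = -1; then c = 4 − (-1)·4 = 8.
So h(t) = -1t² + 8, and h(8) = -56.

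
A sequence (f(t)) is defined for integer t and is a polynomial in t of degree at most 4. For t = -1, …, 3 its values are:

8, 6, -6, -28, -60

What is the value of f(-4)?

-46

Write f(t) = at^4 + bt³ + ct² + dt + e; the 5 given values yield a linear system in the 5 coefficients.
Solving, the top 2 coefficients vanish, and f(t) = -5t² - 7t + 6.
Then f(-4) = -46.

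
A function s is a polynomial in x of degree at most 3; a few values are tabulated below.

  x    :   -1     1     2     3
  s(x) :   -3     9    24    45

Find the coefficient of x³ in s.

Write s(x) = ax³ + bx² + cx + d; the 4 given values yield a linear system in the 4 coefficients.
Solving, the leading coefficient vanishes, and s(x) = 3x² + 6x.
The coefficient of x³ is 0.

0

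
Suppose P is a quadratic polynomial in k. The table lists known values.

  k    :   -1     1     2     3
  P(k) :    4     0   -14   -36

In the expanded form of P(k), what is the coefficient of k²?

Write P(k) = ak² + bk + c; the 4 given values yield a linear system in the 3 coefficients.
Solving, P(k) = -4k² - 2k + 6.
The coefficient of k² is -4.

-4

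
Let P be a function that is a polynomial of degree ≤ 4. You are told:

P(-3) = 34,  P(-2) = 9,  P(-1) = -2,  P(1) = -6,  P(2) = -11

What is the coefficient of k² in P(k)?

Write P(k) = ak^4 + bk³ + ck² + dk + e; the 5 given values yield a linear system in the 5 coefficients.
Solving, the leading coefficient vanishes, and P(k) = -k³ + k² - k - 5.
The coefficient of k² is 1.

1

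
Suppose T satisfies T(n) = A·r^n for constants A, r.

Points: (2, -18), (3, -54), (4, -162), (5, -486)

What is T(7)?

Consecutive ratio: -54/(-18) = 3, and -162/(-54) = 3, so r = 3.
Then A·3^2 = -18 gives A = -2, and T(n) = -2·3^n.
T(7) = -2·3^7 = -4374.

-4374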